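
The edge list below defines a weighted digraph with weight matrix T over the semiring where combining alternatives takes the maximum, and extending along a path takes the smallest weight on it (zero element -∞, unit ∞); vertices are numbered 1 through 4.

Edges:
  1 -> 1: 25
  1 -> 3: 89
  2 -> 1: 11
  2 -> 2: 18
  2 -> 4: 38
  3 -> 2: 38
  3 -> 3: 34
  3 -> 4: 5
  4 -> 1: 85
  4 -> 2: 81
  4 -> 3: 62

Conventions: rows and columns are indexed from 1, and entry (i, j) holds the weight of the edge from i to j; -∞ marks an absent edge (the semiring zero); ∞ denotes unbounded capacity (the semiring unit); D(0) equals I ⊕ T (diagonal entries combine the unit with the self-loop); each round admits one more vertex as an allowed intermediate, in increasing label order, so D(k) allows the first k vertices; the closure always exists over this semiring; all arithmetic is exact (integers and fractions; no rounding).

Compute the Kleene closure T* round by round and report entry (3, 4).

D(0):
  [∞, -∞, 89, -∞]
  [11, ∞, -∞, 38]
  [-∞, 38, ∞, 5]
  [85, 81, 62, ∞]
D(1):
  [∞, -∞, 89, -∞]
  [11, ∞, 11, 38]
  [-∞, 38, ∞, 5]
  [85, 81, 85, ∞]
D(2):
  [∞, -∞, 89, -∞]
  [11, ∞, 11, 38]
  [11, 38, ∞, 38]
  [85, 81, 85, ∞]
D(3):
  [∞, 38, 89, 38]
  [11, ∞, 11, 38]
  [11, 38, ∞, 38]
  [85, 81, 85, ∞]
D(4):
  [∞, 38, 89, 38]
  [38, ∞, 38, 38]
  [38, 38, ∞, 38]
  [85, 81, 85, ∞]
Answer: T*[3][4] = 38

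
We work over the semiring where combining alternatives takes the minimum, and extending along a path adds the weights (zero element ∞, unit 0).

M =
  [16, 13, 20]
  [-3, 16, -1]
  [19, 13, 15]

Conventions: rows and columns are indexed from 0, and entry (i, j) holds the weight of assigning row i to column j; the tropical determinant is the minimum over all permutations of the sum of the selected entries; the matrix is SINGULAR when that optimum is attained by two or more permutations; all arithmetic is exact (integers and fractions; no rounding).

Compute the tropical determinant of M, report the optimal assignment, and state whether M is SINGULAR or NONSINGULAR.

σ = (0, 1, 2): 16 + 16 + 15 = 47
σ = (0, 2, 1): 16 + (-1) + 13 = 28
σ = (1, 0, 2): 13 + (-3) + 15 = 25
σ = (1, 2, 0): 13 + (-1) + 19 = 31
σ = (2, 0, 1): 20 + (-3) + 13 = 30
σ = (2, 1, 0): 20 + 16 + 19 = 55
Optimal value attained by: σ = (1, 0, 2).
Answer: det⊕(M) = 25; verdict: NONSINGULAR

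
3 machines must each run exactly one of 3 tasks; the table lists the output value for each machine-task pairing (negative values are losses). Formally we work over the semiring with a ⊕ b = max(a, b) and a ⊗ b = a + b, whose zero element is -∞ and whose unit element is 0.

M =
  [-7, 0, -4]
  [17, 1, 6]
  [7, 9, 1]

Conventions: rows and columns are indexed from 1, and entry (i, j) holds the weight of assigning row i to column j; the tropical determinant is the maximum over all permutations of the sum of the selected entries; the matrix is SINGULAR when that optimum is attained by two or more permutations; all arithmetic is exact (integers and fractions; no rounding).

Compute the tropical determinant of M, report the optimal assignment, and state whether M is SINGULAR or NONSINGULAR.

σ = (1, 2, 3): (-7) + 1 + 1 = -5
σ = (1, 3, 2): (-7) + 6 + 9 = 8
σ = (2, 1, 3): 0 + 17 + 1 = 18
σ = (2, 3, 1): 0 + 6 + 7 = 13
σ = (3, 1, 2): (-4) + 17 + 9 = 22
σ = (3, 2, 1): (-4) + 1 + 7 = 4
Optimal value attained by: σ = (3, 1, 2).
Answer: det⊕(M) = 22; verdict: NONSINGULAR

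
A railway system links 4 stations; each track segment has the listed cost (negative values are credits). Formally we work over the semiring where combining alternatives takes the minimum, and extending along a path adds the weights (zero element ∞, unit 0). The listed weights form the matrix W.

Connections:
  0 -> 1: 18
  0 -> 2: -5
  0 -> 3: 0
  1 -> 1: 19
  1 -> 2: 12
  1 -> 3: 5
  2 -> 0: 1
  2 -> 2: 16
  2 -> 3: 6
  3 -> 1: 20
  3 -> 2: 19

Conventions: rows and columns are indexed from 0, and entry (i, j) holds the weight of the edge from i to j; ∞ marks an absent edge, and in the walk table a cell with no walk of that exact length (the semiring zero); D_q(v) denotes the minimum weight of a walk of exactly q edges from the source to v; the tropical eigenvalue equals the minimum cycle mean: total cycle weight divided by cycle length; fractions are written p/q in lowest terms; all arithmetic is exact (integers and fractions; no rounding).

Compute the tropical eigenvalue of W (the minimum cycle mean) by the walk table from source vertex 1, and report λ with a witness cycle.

q=0: [∞, 0, ∞, ∞]
q=1: [∞, 19, 12, 5]
q=2: [13, 25, 24, 18]
q=3: [25, 31, 8, 13]
q=4: [9, 33, 20, 14]
Optimal cycle mean attained by: cycle 0->2->0, total (-5) + 1, length 2.
Answer: λ = -2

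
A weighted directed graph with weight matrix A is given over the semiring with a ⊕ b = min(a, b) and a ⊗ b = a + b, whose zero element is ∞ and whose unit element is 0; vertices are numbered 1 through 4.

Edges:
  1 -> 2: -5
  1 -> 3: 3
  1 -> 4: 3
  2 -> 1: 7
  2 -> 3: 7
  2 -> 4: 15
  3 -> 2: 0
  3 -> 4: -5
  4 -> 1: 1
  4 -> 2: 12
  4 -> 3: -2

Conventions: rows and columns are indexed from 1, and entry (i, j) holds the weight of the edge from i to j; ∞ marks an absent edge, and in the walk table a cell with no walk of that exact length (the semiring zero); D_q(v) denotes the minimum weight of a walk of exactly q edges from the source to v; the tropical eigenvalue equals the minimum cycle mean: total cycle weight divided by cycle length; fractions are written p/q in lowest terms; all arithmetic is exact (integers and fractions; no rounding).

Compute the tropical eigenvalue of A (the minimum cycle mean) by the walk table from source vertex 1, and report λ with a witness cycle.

q=0: [0, ∞, ∞, ∞]
q=1: [∞, -5, 3, 3]
q=2: [2, 3, 1, -2]
q=3: [-1, -3, -4, -4]
q=4: [-3, -6, -6, -9]
Optimal cycle mean attained by: cycle 3->4->3, total (-5) + (-2), length 2.
Answer: λ = -7/2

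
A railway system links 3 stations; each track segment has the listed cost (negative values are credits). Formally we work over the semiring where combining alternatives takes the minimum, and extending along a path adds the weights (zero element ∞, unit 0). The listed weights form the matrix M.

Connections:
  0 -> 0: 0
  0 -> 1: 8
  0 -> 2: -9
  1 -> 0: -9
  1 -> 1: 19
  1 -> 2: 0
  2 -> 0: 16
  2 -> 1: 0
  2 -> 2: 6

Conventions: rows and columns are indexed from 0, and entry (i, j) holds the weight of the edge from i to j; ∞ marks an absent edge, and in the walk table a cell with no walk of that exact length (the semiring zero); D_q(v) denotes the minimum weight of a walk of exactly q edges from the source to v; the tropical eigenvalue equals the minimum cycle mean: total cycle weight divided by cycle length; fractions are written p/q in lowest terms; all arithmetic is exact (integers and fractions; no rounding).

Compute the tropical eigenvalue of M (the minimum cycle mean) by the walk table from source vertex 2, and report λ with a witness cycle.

q=0: [∞, ∞, 0]
q=1: [16, 0, 6]
q=2: [-9, 6, 0]
q=3: [-9, -1, -18]
Optimal cycle mean attained by: cycle 0->2->1->0, total (-9) + 0 + (-9), length 3.
Answer: λ = -6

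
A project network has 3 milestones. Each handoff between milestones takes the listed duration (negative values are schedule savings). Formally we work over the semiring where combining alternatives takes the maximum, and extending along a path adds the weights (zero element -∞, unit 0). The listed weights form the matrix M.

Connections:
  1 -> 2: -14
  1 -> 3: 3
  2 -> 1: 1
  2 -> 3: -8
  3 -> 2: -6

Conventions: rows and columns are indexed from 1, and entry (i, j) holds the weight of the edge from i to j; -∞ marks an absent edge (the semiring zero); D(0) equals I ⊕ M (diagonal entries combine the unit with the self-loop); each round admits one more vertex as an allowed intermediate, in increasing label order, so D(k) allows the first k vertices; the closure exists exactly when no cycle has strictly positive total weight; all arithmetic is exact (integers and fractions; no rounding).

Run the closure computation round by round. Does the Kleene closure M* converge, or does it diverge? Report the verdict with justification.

D(0):
  [0, -14, 3]
  [1, 0, -8]
  [-∞, -6, 0]
D(1):
  [0, -14, 3]
  [1, 0, 4]
  [-∞, -6, 0]
D(2):
  [0, -14, 3]
  [1, 0, 4]
  [-5, -6, 0]
D(3):
  [0, -3, 3]
  [1, 0, 4]
  [-5, -6, 0]
Key observation: every diagonal entry stays at the unit through all rounds, so no improving cycle exists.
Answer: CONVERGES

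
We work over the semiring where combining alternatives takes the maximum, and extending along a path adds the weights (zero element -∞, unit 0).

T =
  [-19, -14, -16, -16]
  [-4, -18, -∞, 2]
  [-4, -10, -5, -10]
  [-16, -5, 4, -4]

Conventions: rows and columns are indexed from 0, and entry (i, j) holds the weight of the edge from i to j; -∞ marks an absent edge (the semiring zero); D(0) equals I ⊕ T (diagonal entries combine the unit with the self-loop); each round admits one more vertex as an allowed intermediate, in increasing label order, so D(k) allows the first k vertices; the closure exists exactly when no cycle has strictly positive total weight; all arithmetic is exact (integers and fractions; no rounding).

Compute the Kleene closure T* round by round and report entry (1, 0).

D(0):
  [0, -14, -16, -16]
  [-4, 0, -∞, 2]
  [-4, -10, 0, -10]
  [-16, -5, 4, 0]
D(1):
  [0, -14, -16, -16]
  [-4, 0, -20, 2]
  [-4, -10, 0, -10]
  [-16, -5, 4, 0]
D(2):
  [0, -14, -16, -12]
  [-4, 0, -20, 2]
  [-4, -10, 0, -8]
  [-9, -5, 4, 0]
D(3):
  [0, -14, -16, -12]
  [-4, 0, -20, 2]
  [-4, -10, 0, -8]
  [0, -5, 4, 0]
D(4):
  [0, -14, -8, -12]
  [2, 0, 6, 2]
  [-4, -10, 0, -8]
  [0, -5, 4, 0]
Answer: T*[1][0] = 2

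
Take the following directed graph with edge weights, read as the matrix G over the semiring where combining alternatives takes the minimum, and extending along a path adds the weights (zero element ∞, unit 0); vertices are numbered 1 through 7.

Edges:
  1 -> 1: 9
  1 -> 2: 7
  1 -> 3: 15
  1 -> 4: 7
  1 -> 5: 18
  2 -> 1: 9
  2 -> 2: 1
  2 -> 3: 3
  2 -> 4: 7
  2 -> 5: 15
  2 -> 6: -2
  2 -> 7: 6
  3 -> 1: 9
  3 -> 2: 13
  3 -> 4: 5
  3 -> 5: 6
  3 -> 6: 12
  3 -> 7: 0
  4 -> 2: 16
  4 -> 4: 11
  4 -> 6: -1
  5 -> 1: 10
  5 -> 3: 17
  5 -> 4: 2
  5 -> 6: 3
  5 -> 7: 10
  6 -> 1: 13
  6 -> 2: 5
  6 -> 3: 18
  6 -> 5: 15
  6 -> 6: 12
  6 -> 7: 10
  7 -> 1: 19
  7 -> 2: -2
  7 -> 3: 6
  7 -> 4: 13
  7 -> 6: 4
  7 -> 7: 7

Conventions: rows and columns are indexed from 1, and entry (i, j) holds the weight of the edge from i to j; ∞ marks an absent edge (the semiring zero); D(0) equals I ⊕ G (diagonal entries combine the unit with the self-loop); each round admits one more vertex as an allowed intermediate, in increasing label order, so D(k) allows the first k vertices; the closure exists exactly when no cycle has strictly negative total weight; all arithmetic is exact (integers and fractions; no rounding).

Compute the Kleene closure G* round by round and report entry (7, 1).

D(0):
  [0, 7, 15, 7, 18, ∞, ∞]
  [9, 0, 3, 7, 15, -2, 6]
  [9, 13, 0, 5, 6, 12, 0]
  [∞, 16, ∞, 0, ∞, -1, ∞]
  [10, ∞, 17, 2, 0, 3, 10]
  [13, 5, 18, ∞, 15, 0, 10]
  [19, -2, 6, 13, ∞, 4, 0]
D(1):
  [0, 7, 15, 7, 18, ∞, ∞]
  [9, 0, 3, 7, 15, -2, 6]
  [9, 13, 0, 5, 6, 12, 0]
  [∞, 16, ∞, 0, ∞, -1, ∞]
  [10, 17, 17, 2, 0, 3, 10]
  [13, 5, 18, 20, 15, 0, 10]
  [19, -2, 6, 13, 37, 4, 0]
D(2):
  [0, 7, 10, 7, 18, 5, 13]
  [9, 0, 3, 7, 15, -2, 6]
  [9, 13, 0, 5, 6, 11, 0]
  [25, 16, 19, 0, 31, -1, 22]
  [10, 17, 17, 2, 0, 3, 10]
  [13, 5, 8, 12, 15, 0, 10]
  [7, -2, 1, 5, 13, -4, 0]
D(3):
  [0, 7, 10, 7, 16, 5, 10]
  [9, 0, 3, 7, 9, -2, 3]
  [9, 13, 0, 5, 6, 11, 0]
  [25, 16, 19, 0, 25, -1, 19]
  [10, 17, 17, 2, 0, 3, 10]
  [13, 5, 8, 12, 14, 0, 8]
  [7, -2, 1, 5, 7, -4, 0]
D(4):
  [0, 7, 10, 7, 16, 5, 10]
  [9, 0, 3, 7, 9, -2, 3]
  [9, 13, 0, 5, 6, 4, 0]
  [25, 16, 19, 0, 25, -1, 19]
  [10, 17, 17, 2, 0, 1, 10]
  [13, 5, 8, 12, 14, 0, 8]
  [7, -2, 1, 5, 7, -4, 0]
D(5):
  [0, 7, 10, 7, 16, 5, 10]
  [9, 0, 3, 7, 9, -2, 3]
  [9, 13, 0, 5, 6, 4, 0]
  [25, 16, 19, 0, 25, -1, 19]
  [10, 17, 17, 2, 0, 1, 10]
  [13, 5, 8, 12, 14, 0, 8]
  [7, -2, 1, 5, 7, -4, 0]
D(6):
  [0, 7, 10, 7, 16, 5, 10]
  [9, 0, 3, 7, 9, -2, 3]
  [9, 9, 0, 5, 6, 4, 0]
  [12, 4, 7, 0, 13, -1, 7]
  [10, 6, 9, 2, 0, 1, 9]
  [13, 5, 8, 12, 14, 0, 8]
  [7, -2, 1, 5, 7, -4, 0]
D(7):
  [0, 7, 10, 7, 16, 5, 10]
  [9, 0, 3, 7, 9, -2, 3]
  [7, -2, 0, 5, 6, -4, 0]
  [12, 4, 7, 0, 13, -1, 7]
  [10, 6, 9, 2, 0, 1, 9]
  [13, 5, 8, 12, 14, 0, 8]
  [7, -2, 1, 5, 7, -4, 0]
Answer: G*[7][1] = 7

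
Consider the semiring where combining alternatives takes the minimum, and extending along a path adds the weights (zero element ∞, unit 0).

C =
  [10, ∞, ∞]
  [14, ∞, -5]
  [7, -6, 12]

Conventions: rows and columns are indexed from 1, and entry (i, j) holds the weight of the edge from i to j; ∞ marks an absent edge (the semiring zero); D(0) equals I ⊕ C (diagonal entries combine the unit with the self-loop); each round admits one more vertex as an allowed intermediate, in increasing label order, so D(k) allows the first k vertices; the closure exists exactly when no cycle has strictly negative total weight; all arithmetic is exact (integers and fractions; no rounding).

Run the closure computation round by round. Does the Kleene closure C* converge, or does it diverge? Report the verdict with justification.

D(0):
  [0, ∞, ∞]
  [14, 0, -5]
  [7, -6, 0]
D(1):
  [0, ∞, ∞]
  [14, 0, -5]
  [7, -6, 0]
Detection: at round 2, diagonal entry (3, 3) turns strictly negative.
Key observation: the cycle 3->2->3 has total weight (-6) + (-5), which is strictly negative.
Answer: DIVERGES — negative cycle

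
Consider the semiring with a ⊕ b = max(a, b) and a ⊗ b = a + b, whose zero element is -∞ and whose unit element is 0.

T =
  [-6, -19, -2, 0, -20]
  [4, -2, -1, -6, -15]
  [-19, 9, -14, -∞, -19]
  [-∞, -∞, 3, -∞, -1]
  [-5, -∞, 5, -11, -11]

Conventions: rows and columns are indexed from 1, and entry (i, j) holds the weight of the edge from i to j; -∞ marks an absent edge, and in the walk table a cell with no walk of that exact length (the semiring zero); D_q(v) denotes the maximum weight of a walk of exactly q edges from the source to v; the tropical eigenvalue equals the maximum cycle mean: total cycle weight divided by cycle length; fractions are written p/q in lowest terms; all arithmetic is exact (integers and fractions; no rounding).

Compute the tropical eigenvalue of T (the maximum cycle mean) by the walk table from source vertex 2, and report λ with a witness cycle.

q=0: [-∞, 0, -∞, -∞, -∞]
q=1: [4, -2, -1, -6, -15]
q=2: [2, 8, 2, 4, -7]
q=3: [12, 11, 7, 2, 3]
q=4: [15, 16, 10, 12, 1]
q=5: [20, 19, 15, 15, 11]
Optimal cycle mean attained by: cycle 1->4->3->2->1, total 0 + 3 + 9 + 4, length 4.
Answer: λ = 4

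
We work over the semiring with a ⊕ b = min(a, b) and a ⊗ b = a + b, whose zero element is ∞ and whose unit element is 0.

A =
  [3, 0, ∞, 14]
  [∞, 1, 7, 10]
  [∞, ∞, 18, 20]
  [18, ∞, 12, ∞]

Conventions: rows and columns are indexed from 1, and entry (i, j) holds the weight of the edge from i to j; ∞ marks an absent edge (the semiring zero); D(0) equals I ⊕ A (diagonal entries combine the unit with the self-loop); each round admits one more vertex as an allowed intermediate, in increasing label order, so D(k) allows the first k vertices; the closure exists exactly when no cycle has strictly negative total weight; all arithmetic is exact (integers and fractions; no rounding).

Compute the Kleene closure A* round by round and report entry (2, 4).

D(0):
  [0, 0, ∞, 14]
  [∞, 0, 7, 10]
  [∞, ∞, 0, 20]
  [18, ∞, 12, 0]
D(1):
  [0, 0, ∞, 14]
  [∞, 0, 7, 10]
  [∞, ∞, 0, 20]
  [18, 18, 12, 0]
D(2):
  [0, 0, 7, 10]
  [∞, 0, 7, 10]
  [∞, ∞, 0, 20]
  [18, 18, 12, 0]
D(3):
  [0, 0, 7, 10]
  [∞, 0, 7, 10]
  [∞, ∞, 0, 20]
  [18, 18, 12, 0]
D(4):
  [0, 0, 7, 10]
  [28, 0, 7, 10]
  [38, 38, 0, 20]
  [18, 18, 12, 0]
Answer: A*[2][4] = 10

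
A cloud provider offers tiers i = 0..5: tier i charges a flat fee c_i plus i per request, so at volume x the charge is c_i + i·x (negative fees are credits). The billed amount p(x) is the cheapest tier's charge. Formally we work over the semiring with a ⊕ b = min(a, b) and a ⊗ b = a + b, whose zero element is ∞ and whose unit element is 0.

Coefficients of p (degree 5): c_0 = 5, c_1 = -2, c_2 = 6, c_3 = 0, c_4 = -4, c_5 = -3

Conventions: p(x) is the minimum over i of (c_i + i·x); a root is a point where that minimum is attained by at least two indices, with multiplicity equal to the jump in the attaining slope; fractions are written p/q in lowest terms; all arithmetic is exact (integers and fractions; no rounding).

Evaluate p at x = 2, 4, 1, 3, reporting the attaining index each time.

p(2) = min(5+0·2=5, -2+1·2=0, 6+2·2=10, 0+3·2=6, -4+4·2=4, -3+5·2=7) = 0 (attained by i=1)
p(4) = min(5+0·4=5, -2+1·4=2, 6+2·4=14, 0+3·4=12, -4+4·4=12, -3+5·4=17) = 2 (attained by i=1)
p(1) = min(5+0·1=5, -2+1·1=-1, 6+2·1=8, 0+3·1=3, -4+4·1=0, -3+5·1=2) = -1 (attained by i=1)
p(3) = min(5+0·3=5, -2+1·3=1, 6+2·3=12, 0+3·3=9, -4+4·3=8, -3+5·3=12) = 1 (attained by i=1)
Answer: p(2) = 0; p(4) = 2; p(1) = -1; p(3) = 1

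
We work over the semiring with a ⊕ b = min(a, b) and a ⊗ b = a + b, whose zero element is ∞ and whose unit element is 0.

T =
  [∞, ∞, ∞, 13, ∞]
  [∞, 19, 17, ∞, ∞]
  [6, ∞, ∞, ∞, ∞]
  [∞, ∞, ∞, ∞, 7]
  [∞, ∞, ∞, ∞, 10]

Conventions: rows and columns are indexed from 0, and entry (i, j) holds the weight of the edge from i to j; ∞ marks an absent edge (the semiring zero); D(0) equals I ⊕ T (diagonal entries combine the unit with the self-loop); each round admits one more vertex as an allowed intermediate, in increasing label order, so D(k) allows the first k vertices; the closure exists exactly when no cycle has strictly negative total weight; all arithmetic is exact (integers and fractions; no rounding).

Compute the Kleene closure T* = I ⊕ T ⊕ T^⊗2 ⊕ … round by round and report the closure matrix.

D(0):
  [0, ∞, ∞, 13, ∞]
  [∞, 0, 17, ∞, ∞]
  [6, ∞, 0, ∞, ∞]
  [∞, ∞, ∞, 0, 7]
  [∞, ∞, ∞, ∞, 0]
D(1):
  [0, ∞, ∞, 13, ∞]
  [∞, 0, 17, ∞, ∞]
  [6, ∞, 0, 19, ∞]
  [∞, ∞, ∞, 0, 7]
  [∞, ∞, ∞, ∞, 0]
D(2):
  [0, ∞, ∞, 13, ∞]
  [∞, 0, 17, ∞, ∞]
  [6, ∞, 0, 19, ∞]
  [∞, ∞, ∞, 0, 7]
  [∞, ∞, ∞, ∞, 0]
D(3):
  [0, ∞, ∞, 13, ∞]
  [23, 0, 17, 36, ∞]
  [6, ∞, 0, 19, ∞]
  [∞, ∞, ∞, 0, 7]
  [∞, ∞, ∞, ∞, 0]
D(4):
  [0, ∞, ∞, 13, 20]
  [23, 0, 17, 36, 43]
  [6, ∞, 0, 19, 26]
  [∞, ∞, ∞, 0, 7]
  [∞, ∞, ∞, ∞, 0]
D(5):
  [0, ∞, ∞, 13, 20]
  [23, 0, 17, 36, 43]
  [6, ∞, 0, 19, 26]
  [∞, ∞, ∞, 0, 7]
  [∞, ∞, ∞, ∞, 0]
Answer: T* = [[0, ∞, ∞, 13, 20], [23, 0, 17, 36, 43], [6, ∞, 0, 19, 26], [∞, ∞, ∞, 0, 7], [∞, ∞, ∞, ∞, 0]]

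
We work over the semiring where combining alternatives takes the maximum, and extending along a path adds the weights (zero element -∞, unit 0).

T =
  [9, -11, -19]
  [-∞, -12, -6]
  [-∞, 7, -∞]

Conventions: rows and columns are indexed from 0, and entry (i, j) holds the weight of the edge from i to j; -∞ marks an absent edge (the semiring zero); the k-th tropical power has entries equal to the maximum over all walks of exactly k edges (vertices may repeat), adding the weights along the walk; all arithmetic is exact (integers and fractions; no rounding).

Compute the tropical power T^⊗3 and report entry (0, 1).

T^⊗2:
  [18, -2, -10]
  [-∞, 1, -18]
  [-∞, -5, 1]
T^⊗3:
  [27, 7, -1]
  [-∞, -11, -5]
  [-∞, 8, -11]
Key observation: the optimum is the walk 0->0->0->1, with weight 9 + 9 + (-11) = 7.
Optimal value attained by: walk 0->0->0->1.
Answer: (T^⊗3)[0][1] = 7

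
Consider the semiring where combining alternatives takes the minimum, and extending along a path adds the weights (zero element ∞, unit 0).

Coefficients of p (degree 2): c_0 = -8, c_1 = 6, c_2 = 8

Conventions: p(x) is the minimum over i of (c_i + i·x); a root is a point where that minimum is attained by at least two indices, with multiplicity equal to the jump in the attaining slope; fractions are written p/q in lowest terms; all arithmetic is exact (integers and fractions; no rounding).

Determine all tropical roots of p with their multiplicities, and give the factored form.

hull edge (i=0, c=-8) to (i=2, c=8): slope 8, span 2
Factored form: p(x) = 8 ⊗ (x ⊕ (-8)) ⊗ (x ⊕ (-8))
Answer: roots = -8 (mult 2)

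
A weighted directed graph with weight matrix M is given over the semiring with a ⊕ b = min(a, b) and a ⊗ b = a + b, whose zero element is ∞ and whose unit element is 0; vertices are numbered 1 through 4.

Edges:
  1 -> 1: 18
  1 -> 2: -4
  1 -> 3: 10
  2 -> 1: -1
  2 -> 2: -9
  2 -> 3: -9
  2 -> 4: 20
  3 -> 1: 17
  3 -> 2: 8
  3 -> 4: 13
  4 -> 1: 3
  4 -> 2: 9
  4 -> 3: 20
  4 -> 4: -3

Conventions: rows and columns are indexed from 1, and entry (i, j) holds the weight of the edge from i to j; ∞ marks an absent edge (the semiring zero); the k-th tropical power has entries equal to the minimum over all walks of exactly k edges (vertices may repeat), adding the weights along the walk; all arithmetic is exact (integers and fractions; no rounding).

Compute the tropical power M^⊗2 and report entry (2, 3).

M^⊗2:
  [-5, -13, -13, 16]
  [-10, -18, -18, 4]
  [7, -1, -1, 10]
  [0, -1, 0, -6]
Key observation: the optimum is the walk 2->2->3, with weight (-9) + (-9) = -18.
Optimal value attained by: walk 2->2->3.
Answer: (M^⊗2)[2][3] = -18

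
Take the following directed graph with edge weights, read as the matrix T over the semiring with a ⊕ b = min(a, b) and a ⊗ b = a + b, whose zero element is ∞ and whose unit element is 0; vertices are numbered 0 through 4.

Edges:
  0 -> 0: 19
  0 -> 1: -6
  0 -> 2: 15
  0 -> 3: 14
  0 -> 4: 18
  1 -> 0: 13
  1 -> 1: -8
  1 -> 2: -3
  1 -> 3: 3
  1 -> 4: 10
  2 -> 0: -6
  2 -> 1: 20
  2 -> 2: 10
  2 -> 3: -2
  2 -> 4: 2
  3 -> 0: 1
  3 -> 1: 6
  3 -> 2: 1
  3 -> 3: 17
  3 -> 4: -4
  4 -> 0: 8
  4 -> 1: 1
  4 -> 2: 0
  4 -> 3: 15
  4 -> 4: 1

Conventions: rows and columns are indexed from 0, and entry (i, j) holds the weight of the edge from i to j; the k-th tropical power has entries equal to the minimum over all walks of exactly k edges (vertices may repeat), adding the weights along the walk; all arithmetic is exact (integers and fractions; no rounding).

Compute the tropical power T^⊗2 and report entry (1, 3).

T^⊗2:
  [7, -14, -9, -3, 4]
  [-9, -16, -11, -5, -1]
  [-1, -12, -1, 8, -6]
  [-5, -5, -4, -1, -3]
  [-6, -7, -2, -2, 2]
Key observation: the optimum is the walk 1->1->3, with weight (-8) + 3 = -5.
Optimal value attained by: walk 1->1->3.
Answer: (T^⊗2)[1][3] = -5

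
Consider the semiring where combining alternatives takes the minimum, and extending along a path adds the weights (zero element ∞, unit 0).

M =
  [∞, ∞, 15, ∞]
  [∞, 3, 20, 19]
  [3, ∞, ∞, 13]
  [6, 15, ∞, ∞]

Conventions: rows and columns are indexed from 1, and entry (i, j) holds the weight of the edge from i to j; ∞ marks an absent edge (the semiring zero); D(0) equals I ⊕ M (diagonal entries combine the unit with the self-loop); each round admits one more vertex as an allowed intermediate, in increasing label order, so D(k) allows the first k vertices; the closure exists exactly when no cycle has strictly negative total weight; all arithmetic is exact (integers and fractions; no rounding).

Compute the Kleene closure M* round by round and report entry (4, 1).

D(0):
  [0, ∞, 15, ∞]
  [∞, 0, 20, 19]
  [3, ∞, 0, 13]
  [6, 15, ∞, 0]
D(1):
  [0, ∞, 15, ∞]
  [∞, 0, 20, 19]
  [3, ∞, 0, 13]
  [6, 15, 21, 0]
D(2):
  [0, ∞, 15, ∞]
  [∞, 0, 20, 19]
  [3, ∞, 0, 13]
  [6, 15, 21, 0]
D(3):
  [0, ∞, 15, 28]
  [23, 0, 20, 19]
  [3, ∞, 0, 13]
  [6, 15, 21, 0]
D(4):
  [0, 43, 15, 28]
  [23, 0, 20, 19]
  [3, 28, 0, 13]
  [6, 15, 21, 0]
Answer: M*[4][1] = 6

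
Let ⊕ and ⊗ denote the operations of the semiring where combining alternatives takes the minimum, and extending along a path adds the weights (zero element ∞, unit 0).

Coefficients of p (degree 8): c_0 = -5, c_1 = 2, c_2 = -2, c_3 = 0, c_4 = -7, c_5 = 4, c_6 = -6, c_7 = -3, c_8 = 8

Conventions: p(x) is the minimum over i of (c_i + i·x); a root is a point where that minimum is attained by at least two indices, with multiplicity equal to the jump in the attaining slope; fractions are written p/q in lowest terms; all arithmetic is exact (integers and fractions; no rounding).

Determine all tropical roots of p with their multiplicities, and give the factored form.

hull edge (i=0, c=-5) to (i=4, c=-7): slope -1/2, span 4
hull edge (i=4, c=-7) to (i=6, c=-6): slope 1/2, span 2
hull edge (i=6, c=-6) to (i=7, c=-3): slope 3, span 1
hull edge (i=7, c=-3) to (i=8, c=8): slope 11, span 1
Factored form: p(x) = 8 ⊗ (x ⊕ (-11)) ⊗ (x ⊕ (-3)) ⊗ (x ⊕ (-1/2)) ⊗ (x ⊕ (-1/2)) ⊗ (x ⊕ 1/2) ⊗ (x ⊕ 1/2) ⊗ (x ⊕ 1/2) ⊗ (x ⊕ 1/2)
Answer: roots = -11 (mult 1), -3 (mult 1), -1/2 (mult 2), 1/2 (mult 4)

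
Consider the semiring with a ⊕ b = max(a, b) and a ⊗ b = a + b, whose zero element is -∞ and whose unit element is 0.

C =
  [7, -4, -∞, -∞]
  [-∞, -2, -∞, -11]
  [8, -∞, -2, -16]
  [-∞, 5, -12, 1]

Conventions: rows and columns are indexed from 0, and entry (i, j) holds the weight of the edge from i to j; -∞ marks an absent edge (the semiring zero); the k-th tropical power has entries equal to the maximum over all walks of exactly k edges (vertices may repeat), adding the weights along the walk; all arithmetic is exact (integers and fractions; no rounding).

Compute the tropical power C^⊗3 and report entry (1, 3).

C^⊗2:
  [14, 3, -∞, -15]
  [-∞, -4, -23, -10]
  [15, 4, -4, -15]
  [-4, 6, -11, 2]
C^⊗3:
  [21, 10, -27, -8]
  [-15, -5, -22, -9]
  [22, 11, -6, -7]
  [3, 7, -10, 3]
Key observation: the optimum is the walk 1->3->3->3, with weight (-11) + 1 + 1 = -9.
Optimal value attained by: walk 1->3->3->3.
Answer: (C^⊗3)[1][3] = -9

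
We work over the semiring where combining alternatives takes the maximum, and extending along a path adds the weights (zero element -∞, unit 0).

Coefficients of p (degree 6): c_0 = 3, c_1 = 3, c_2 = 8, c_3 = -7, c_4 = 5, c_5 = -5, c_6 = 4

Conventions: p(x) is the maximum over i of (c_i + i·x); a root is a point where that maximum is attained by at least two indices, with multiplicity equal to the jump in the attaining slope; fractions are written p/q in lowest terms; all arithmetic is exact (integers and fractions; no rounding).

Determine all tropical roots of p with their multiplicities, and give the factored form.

hull edge (i=0, c=3) to (i=2, c=8): slope 5/2, span 2
hull edge (i=2, c=8) to (i=6, c=4): slope -1, span 4
Factored form: p(x) = 4 ⊗ (x ⊕ (-5/2)) ⊗ (x ⊕ (-5/2)) ⊗ (x ⊕ 1) ⊗ (x ⊕ 1) ⊗ (x ⊕ 1) ⊗ (x ⊕ 1)
Answer: roots = -5/2 (mult 2), 1 (mult 4)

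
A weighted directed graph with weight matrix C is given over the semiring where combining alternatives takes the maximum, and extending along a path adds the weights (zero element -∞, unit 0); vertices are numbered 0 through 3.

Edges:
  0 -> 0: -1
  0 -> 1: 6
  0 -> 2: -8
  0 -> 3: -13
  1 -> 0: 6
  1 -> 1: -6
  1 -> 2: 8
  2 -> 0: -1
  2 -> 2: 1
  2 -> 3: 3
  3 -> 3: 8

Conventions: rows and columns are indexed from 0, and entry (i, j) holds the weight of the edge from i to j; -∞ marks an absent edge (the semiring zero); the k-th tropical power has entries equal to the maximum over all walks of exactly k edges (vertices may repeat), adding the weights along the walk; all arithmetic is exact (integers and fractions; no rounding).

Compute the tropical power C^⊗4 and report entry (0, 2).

C^⊗2:
  [12, 5, 14, -5]
  [7, 12, 9, 11]
  [0, 5, 2, 11]
  [-∞, -∞, -∞, 16]
C^⊗3:
  [13, 18, 15, 17]
  [18, 13, 20, 19]
  [11, 6, 13, 19]
  [-∞, -∞, -∞, 24]
C^⊗4:
  [24, 19, 26, 25]
  [19, 24, 21, 27]
  [12, 17, 14, 27]
  [-∞, -∞, -∞, 32]
Key observation: the optimum is the walk 0->1->0->1->2, with weight 6 + 6 + 6 + 8 = 26.
Optimal value attained by: walk 0->1->0->1->2.
Answer: (C^⊗4)[0][2] = 26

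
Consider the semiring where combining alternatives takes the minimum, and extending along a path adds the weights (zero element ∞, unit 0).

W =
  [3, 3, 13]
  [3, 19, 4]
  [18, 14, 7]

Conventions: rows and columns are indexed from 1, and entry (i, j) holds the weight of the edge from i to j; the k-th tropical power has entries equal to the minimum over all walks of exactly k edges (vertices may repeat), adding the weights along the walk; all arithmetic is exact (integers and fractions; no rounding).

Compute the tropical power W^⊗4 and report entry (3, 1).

W^⊗2:
  [6, 6, 7]
  [6, 6, 11]
  [17, 21, 14]
W^⊗3:
  [9, 9, 10]
  [9, 9, 10]
  [20, 20, 21]
W^⊗4:
  [12, 12, 13]
  [12, 12, 13]
  [23, 23, 24]
Key observation: the optimum is the walk 3->2->1->1->1, with weight 14 + 3 + 3 + 3 = 23.
Optimal value attained by: walk 3->2->1->1->1.
Answer: (W^⊗4)[3][1] = 23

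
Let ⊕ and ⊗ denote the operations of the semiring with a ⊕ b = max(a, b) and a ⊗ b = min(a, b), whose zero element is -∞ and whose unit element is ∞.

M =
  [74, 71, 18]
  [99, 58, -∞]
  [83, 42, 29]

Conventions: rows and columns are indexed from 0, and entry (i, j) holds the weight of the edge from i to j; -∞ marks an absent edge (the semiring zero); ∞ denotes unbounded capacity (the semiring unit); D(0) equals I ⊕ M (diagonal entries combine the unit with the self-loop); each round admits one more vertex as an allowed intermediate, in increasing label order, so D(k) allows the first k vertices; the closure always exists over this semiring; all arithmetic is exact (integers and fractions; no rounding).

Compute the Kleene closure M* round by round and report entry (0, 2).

D(0):
  [∞, 71, 18]
  [99, ∞, -∞]
  [83, 42, ∞]
D(1):
  [∞, 71, 18]
  [99, ∞, 18]
  [83, 71, ∞]
D(2):
  [∞, 71, 18]
  [99, ∞, 18]
  [83, 71, ∞]
D(3):
  [∞, 71, 18]
  [99, ∞, 18]
  [83, 71, ∞]
Answer: M*[0][2] = 18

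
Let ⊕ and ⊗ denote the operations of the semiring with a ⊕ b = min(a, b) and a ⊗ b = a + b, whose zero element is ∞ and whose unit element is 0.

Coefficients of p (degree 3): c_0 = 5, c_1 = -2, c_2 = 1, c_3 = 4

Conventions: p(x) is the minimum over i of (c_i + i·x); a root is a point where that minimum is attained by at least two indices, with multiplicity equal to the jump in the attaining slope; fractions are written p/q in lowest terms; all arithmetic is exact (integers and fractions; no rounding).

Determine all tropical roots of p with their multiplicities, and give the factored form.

hull edge (i=0, c=5) to (i=1, c=-2): slope -7, span 1
hull edge (i=1, c=-2) to (i=3, c=4): slope 3, span 2
Factored form: p(x) = 4 ⊗ (x ⊕ (-3)) ⊗ (x ⊕ (-3)) ⊗ (x ⊕ 7)
Answer: roots = -3 (mult 2), 7 (mult 1)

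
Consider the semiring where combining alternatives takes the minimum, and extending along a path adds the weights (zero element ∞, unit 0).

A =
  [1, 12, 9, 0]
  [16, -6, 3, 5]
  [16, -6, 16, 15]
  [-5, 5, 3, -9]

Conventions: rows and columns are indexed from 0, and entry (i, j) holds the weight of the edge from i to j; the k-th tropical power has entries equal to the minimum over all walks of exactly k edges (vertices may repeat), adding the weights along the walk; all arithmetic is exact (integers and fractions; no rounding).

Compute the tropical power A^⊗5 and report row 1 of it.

A^⊗2:
  [-5, 3, 3, -9]
  [0, -12, -3, -4]
  [10, -12, -3, -1]
  [-14, -4, -6, -18]
A^⊗3:
  [-14, -4, -6, -18]
  [-9, -18, -9, -13]
  [-6, -18, -9, -10]
  [-23, -13, -15, -27]
A^⊗4:
  [-23, -13, -15, -27]
  [-18, -24, -15, -22]
  [-15, -24, -15, -19]
  [-32, -22, -24, -36]
A^⊗5:
  [-32, -22, -24, -36]
  [-27, -30, -21, -31]
  [-24, -30, -21, -28]
  [-41, -31, -33, -45]
Answer: row 1 of A^⊗5 = [-27, -30, -21, -31]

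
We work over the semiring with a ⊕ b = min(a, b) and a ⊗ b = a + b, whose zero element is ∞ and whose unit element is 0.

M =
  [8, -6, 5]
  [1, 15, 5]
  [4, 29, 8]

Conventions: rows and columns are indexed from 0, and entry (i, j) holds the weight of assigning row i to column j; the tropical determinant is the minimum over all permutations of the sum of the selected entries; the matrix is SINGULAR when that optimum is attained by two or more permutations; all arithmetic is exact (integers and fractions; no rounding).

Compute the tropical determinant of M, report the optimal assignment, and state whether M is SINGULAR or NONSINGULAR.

σ = (0, 1, 2): 8 + 15 + 8 = 31
σ = (0, 2, 1): 8 + 5 + 29 = 42
σ = (1, 0, 2): (-6) + 1 + 8 = 3
σ = (1, 2, 0): (-6) + 5 + 4 = 3
σ = (2, 0, 1): 5 + 1 + 29 = 35
σ = (2, 1, 0): 5 + 15 + 4 = 24
Optimal value attained by: σ = (1, 0, 2).
Answer: det⊕(M) = 3; verdict: SINGULAR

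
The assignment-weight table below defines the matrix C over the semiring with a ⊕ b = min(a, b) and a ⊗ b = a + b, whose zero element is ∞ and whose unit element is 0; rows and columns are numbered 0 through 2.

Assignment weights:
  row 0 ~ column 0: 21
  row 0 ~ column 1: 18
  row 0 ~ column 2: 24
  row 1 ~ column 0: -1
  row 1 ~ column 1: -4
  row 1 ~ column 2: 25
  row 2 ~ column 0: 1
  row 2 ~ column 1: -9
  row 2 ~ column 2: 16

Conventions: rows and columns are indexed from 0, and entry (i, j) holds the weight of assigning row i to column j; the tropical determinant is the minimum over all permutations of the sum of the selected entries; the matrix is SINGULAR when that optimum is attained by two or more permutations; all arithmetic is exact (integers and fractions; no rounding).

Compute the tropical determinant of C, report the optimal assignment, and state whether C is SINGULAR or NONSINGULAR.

σ = (0, 1, 2): 21 + (-4) + 16 = 33
σ = (0, 2, 1): 21 + 25 + (-9) = 37
σ = (1, 0, 2): 18 + (-1) + 16 = 33
σ = (1, 2, 0): 18 + 25 + 1 = 44
σ = (2, 0, 1): 24 + (-1) + (-9) = 14
σ = (2, 1, 0): 24 + (-4) + 1 = 21
Optimal value attained by: σ = (2, 0, 1).
Answer: det⊕(C) = 14; verdict: NONSINGULAR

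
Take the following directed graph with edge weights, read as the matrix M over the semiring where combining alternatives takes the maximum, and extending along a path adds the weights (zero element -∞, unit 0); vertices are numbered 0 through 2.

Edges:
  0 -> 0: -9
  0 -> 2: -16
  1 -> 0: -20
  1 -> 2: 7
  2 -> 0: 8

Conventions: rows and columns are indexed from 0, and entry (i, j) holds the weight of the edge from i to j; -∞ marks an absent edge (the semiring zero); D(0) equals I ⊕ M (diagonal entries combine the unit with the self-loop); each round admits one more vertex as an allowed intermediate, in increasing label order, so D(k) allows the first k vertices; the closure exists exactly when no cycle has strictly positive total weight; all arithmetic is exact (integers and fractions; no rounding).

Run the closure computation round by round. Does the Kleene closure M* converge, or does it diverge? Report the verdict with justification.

D(0):
  [0, -∞, -16]
  [-20, 0, 7]
  [8, -∞, 0]
D(1):
  [0, -∞, -16]
  [-20, 0, 7]
  [8, -∞, 0]
D(2):
  [0, -∞, -16]
  [-20, 0, 7]
  [8, -∞, 0]
D(3):
  [0, -∞, -16]
  [15, 0, 7]
  [8, -∞, 0]
Key observation: every diagonal entry stays at the unit through all rounds, so no improving cycle exists.
Answer: CONVERGES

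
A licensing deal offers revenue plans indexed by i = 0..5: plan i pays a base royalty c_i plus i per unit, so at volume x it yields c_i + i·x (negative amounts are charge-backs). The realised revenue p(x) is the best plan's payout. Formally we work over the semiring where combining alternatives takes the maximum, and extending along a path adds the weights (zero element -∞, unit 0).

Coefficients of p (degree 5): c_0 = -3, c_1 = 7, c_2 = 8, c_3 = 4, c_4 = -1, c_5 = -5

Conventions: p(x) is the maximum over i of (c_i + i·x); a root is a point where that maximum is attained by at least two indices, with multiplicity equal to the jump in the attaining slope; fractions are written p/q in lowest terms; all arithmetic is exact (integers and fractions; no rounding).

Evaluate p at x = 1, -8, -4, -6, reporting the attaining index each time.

p(1) = max(-3+0·1=-3, 7+1·1=8, 8+2·1=10, 4+3·1=7, -1+4·1=3, -5+5·1=0) = 10 (attained by i=2)
p(-8) = max(-3+0·(-8)=-3, 7+1·(-8)=-1, 8+2·(-8)=-8, 4+3·(-8)=-20, -1+4·(-8)=-33, -5+5·(-8)=-45) = -1 (attained by i=1)
p(-4) = max(-3+0·(-4)=-3, 7+1·(-4)=3, 8+2·(-4)=0, 4+3·(-4)=-8, -1+4·(-4)=-17, -5+5·(-4)=-25) = 3 (attained by i=1)
p(-6) = max(-3+0·(-6)=-3, 7+1·(-6)=1, 8+2·(-6)=-4, 4+3·(-6)=-14, -1+4·(-6)=-25, -5+5·(-6)=-35) = 1 (attained by i=1)
Answer: p(1) = 10; p(-8) = -1; p(-4) = 3; p(-6) = 1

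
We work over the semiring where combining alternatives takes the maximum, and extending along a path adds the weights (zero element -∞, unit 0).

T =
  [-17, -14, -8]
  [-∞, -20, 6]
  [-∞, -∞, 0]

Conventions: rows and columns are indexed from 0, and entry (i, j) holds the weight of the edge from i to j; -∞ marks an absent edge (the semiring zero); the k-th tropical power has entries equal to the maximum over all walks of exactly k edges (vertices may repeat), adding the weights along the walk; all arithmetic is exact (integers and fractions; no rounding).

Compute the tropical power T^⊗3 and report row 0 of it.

T^⊗2:
  [-34, -31, -8]
  [-∞, -40, 6]
  [-∞, -∞, 0]
T^⊗3:
  [-51, -48, -8]
  [-∞, -60, 6]
  [-∞, -∞, 0]
Answer: row 0 of T^⊗3 = [-51, -48, -8]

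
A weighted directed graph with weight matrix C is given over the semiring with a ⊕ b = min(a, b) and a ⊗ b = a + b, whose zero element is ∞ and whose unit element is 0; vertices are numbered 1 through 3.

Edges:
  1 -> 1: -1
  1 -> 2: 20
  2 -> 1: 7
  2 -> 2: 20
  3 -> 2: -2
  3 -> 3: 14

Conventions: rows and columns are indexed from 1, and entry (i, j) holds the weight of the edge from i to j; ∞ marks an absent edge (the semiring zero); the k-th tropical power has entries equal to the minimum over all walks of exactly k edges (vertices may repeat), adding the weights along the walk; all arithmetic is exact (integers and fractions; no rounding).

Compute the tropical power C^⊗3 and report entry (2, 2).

C^⊗2:
  [-2, 19, ∞]
  [6, 27, ∞]
  [5, 12, 28]
C^⊗3:
  [-3, 18, ∞]
  [5, 26, ∞]
  [4, 25, 42]
Key observation: the optimum is the walk 2->1->1->2, with weight 7 + (-1) + 20 = 26.
Optimal value attained by: walk 2->1->1->2.
Answer: (C^⊗3)[2][2] = 26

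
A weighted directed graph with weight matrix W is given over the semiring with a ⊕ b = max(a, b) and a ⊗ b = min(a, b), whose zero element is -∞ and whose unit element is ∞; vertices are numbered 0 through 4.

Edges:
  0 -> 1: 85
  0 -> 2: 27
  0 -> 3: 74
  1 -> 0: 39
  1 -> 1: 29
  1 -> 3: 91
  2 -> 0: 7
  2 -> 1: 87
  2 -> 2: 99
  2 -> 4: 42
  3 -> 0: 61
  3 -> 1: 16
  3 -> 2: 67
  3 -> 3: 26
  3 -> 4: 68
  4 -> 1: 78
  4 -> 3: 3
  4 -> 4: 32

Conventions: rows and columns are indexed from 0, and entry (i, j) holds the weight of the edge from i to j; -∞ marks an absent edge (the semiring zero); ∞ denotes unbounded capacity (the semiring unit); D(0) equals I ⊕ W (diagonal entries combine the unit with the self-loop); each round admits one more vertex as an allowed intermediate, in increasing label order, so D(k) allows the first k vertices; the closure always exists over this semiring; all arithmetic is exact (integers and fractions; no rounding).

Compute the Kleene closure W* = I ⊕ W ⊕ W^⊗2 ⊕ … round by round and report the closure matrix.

D(0):
  [∞, 85, 27, 74, -∞]
  [39, ∞, -∞, 91, -∞]
  [7, 87, ∞, -∞, 42]
  [61, 16, 67, ∞, 68]
  [-∞, 78, -∞, 3, ∞]
D(1):
  [∞, 85, 27, 74, -∞]
  [39, ∞, 27, 91, -∞]
  [7, 87, ∞, 7, 42]
  [61, 61, 67, ∞, 68]
  [-∞, 78, -∞, 3, ∞]
D(2):
  [∞, 85, 27, 85, -∞]
  [39, ∞, 27, 91, -∞]
  [39, 87, ∞, 87, 42]
  [61, 61, 67, ∞, 68]
  [39, 78, 27, 78, ∞]
D(3):
  [∞, 85, 27, 85, 27]
  [39, ∞, 27, 91, 27]
  [39, 87, ∞, 87, 42]
  [61, 67, 67, ∞, 68]
  [39, 78, 27, 78, ∞]
D(4):
  [∞, 85, 67, 85, 68]
  [61, ∞, 67, 91, 68]
  [61, 87, ∞, 87, 68]
  [61, 67, 67, ∞, 68]
  [61, 78, 67, 78, ∞]
D(5):
  [∞, 85, 67, 85, 68]
  [61, ∞, 67, 91, 68]
  [61, 87, ∞, 87, 68]
  [61, 68, 67, ∞, 68]
  [61, 78, 67, 78, ∞]
Answer: W* = [[∞, 85, 67, 85, 68], [61, ∞, 67, 91, 68], [61, 87, ∞, 87, 68], [61, 68, 67, ∞, 68], [61, 78, 67, 78, ∞]]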